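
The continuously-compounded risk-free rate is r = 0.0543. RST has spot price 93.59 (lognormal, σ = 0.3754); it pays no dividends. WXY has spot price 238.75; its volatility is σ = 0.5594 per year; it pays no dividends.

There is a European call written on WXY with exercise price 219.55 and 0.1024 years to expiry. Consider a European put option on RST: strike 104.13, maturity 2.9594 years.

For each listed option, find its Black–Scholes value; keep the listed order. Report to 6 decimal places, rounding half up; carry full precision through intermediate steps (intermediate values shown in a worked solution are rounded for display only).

[WXY call K=219.55]
σ√T = 0.5594·√0.1024 = 0.179008
d₁ = (ln(S/K) + (r+σ²/2)T) / (σ√T) = (ln(238.75/219.55) + (0.0543+0.5594²/2)·0.1024) / 0.179008 = (0.083837 + 0.021582) / 0.179008 = 0.588908
d₂ = d₁ − σ√T = 0.588908 − 0.179008 = 0.409900
e^{−rT} = 0.994455
N(d₁) = 0.722038,  N(d₂) = 0.659060
price = S·N(d₁) − K·e^{−rT}·N(d₂) = 172.386689 − 143.894368 = 28.492321
[RST put K=104.13]
σ√T = 0.3754·√2.9594 = 0.645797
d₁ = (ln(S/K) + (r+σ²/2)T) / (σ√T) = (ln(93.59/104.13) + (0.0543+0.3754²/2)·2.9594) / 0.645797 = (-0.106717 + 0.369222) / 0.645797 = 0.406483
d₂ = d₁ − σ√T = 0.406483 − 0.645797 = -0.239314
e^{−rT} = 0.851551
N(−d₁) = 0.342194,  N(−d₂) = 0.594569
price = K·e^{−rT}·N(−d₂) − S·N(−d₁) = 52.721636 − 32.025911 = 20.695725

price(WXY call K=219.55) = 28.492321
price(RST put K=104.13) = 20.695725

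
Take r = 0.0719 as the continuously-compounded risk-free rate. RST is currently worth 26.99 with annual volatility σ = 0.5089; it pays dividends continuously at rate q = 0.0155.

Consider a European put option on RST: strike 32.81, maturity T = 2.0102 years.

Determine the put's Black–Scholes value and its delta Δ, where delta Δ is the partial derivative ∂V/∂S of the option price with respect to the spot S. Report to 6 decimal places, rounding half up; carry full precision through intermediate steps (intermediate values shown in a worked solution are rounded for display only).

σ√T = 0.5089·√2.0102 = 0.721526
d₁ = (ln(S/K) + (r−q+σ²/2)T) / (σ√T) = (ln(26.99/32.81) + (0.0719−0.0155+0.5089²/2)·2.0102) / 0.721526 = (-0.195267 + 0.373675) / 0.721526 = 0.247265
d₂ = d₁ − σ√T = 0.247265 − 0.721526 = -0.474261
e^{−rT} = 0.865426
e^{−qT} = 0.969322
N(−d₁) = 0.402351,  N(−d₂) = 0.682343
Put price V = K·e^{−rT}·N(−d₂) − S·e^{−qT}·N(−d₁) = 19.374877 − 10.526323 = 8.848555
Δ = −e^{−qT}·N(−d₁) = -0.390008

price = 8.848555
Δ = -0.390008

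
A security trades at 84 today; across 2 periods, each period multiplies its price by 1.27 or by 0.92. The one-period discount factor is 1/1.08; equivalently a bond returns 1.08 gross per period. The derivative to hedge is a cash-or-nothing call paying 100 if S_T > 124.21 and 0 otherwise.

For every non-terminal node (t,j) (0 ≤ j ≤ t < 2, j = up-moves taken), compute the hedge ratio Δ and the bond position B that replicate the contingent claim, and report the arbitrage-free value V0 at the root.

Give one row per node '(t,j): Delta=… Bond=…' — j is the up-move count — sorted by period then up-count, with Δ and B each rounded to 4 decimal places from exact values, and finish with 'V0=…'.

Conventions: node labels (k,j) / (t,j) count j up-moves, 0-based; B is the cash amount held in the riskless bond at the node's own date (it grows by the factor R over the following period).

(0,0): Delta=1.4397 Bond=-103.0206
(1,0): Delta=0.0000 Bond=0.0000
(1,1): Delta=2.6782 Bond=-243.3862
V0=17.9166

Risk-neutral probability p* = (R−d)/(u−d) = (1.08−0.92)/(1.27−0.92) = 0.4571.
At maturity the claim pays: V(2,0)=0.0000, V(2,1)=0.0000, V(2,2)=100.0000
Node (1,0) S=77.2800: V=(p*·0.0000+(1−p*)·0.0000)/1.08=0.0000; Δ=(0.0000−0.0000)/(98.1456−71.0976)=0.0000; B=V−Δ·S=0.0000
Node (1,1) S=106.6800: V=(p*·100.0000+(1−p*)·0.0000)/1.08=42.3280; Δ=(100.0000−0.0000)/(135.4836−98.1456)=2.6782; B=V−Δ·S=-243.3862
Node (0,0) S=84.0000: V=(p*·42.3280+(1−p*)·0.0000)/1.08=17.9166; Δ=(42.3280−0.0000)/(106.6800−77.2800)=1.4397; B=V−Δ·S=-103.0206
Check: Δ(0,0)·S0 + B(0,0) = 17.9166 = V0.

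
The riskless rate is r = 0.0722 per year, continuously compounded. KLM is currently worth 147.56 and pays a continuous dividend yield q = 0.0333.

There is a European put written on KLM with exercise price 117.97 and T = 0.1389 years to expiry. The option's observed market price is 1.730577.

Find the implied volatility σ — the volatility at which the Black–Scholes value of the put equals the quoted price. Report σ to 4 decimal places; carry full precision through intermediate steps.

At σ = 0.5461 the Black–Scholes value reproduces the quote:
σ√T = 0.5461·√0.1389 = 0.203528
d₁ = (ln(S/K) + (r−q+σ²/2)T) / (σ√T) = (ln(147.56/117.97) + (0.0722−0.0333+0.5461²/2)·0.1389) / 0.203528 = (0.223805 + 0.026115) / 0.203528 = 1.227939
d₂ = d₁ − σ√T = 1.227939 − 0.203528 = 1.024411
e^{−rT} = 0.990022
e^{−qT} = 0.995385
N(−d₁) = 0.109735,  N(−d₂) = 0.152821
V = K·e^{−rT}·N(−d₂) − S·e^{−qT}·N(−d₁) = 17.848340 − 16.117764 = 1.730577 (matching the quote); vega is positive throughout, so no other σ reproduces this price

sigma = 0.5461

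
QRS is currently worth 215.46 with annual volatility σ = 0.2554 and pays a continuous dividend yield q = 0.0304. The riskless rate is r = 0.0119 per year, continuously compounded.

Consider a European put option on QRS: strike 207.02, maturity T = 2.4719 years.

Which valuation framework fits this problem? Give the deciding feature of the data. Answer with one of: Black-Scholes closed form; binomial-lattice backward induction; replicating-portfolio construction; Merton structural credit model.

framework: Black-Scholes closed form

Key observation: a European claim on QRS (strike 207.02) — a lognormal (GBM) underlying with constant rate and volatility — has an exact closed-form value; no lattice or capital structure is involved.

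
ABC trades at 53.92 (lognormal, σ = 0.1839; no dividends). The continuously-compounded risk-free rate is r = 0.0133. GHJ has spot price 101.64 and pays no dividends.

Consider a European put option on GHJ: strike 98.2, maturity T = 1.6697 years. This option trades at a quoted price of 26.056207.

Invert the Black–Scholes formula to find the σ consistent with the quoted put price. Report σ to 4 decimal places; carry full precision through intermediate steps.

At σ = 0.5779 the Black–Scholes value reproduces the quote:
σ√T = 0.5779·√1.6697 = 0.746744
d₁ = (ln(S/K) + (r+σ²/2)T) / (σ√T) = (ln(101.64/98.2) + (0.0133+0.5779²/2)·1.6697) / 0.746744 = (0.034431 + 0.301021) / 0.746744 = 0.449219
d₂ = d₁ − σ√T = 0.449219 − 0.746744 = -0.297526
e^{−rT} = 0.978038
N(−d₁) = 0.326637,  N(−d₂) = 0.616967
V = K·e^{−rT}·N(−d₂) − S·N(−d₁) = 59.255588 − 33.199381 = 26.056207 (the quoted price), and the Black–Scholes price is strictly increasing in σ, so σ is unique

sigma = 0.5779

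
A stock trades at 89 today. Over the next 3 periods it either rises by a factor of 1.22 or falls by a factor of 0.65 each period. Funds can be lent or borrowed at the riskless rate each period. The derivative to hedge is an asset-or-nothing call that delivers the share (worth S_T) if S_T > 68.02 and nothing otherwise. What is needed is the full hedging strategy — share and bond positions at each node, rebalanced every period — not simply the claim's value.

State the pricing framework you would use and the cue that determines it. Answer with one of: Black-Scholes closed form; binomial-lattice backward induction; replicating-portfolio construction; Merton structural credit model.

Key observation: the mandate to exhibit the hedge at every date and state singles out the replicating-portfolio construction on the 3-period tree with factors 1.22 and 0.65 from 89.

framework: replicating-portfolio construction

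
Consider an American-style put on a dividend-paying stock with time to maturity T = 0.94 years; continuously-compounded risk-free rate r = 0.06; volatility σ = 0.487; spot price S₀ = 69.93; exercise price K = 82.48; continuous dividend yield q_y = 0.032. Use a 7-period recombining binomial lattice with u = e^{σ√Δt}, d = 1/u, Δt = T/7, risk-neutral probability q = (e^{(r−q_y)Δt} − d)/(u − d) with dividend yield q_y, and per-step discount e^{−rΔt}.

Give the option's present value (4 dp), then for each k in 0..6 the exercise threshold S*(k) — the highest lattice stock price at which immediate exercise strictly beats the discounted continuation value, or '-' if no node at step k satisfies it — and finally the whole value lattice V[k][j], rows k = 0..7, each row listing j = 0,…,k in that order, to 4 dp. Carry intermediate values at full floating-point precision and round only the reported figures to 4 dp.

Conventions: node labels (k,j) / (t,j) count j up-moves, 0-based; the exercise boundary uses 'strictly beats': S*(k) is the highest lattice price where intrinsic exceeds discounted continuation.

Δt=0.13429  u=1.19538  d=0.83656  q=0.46600  discount=0.99198
step 7 (expiry): payoffs max(K−S,0) = 62.4293 53.8290 41.5399 23.9796 0.0000 0.0000 0.0000 0.0000
step 6: (k=6,j=0): S=23.9682, K−S=58.5118, hold=57.9527 ⇒ V=58.5118 exercise | (k=6,j=1): S=34.2487, K−S=48.2313, hold=47.7162 ⇒ V=48.2313 exercise | (k=6,j=2): S=48.9389, K−S=33.5411, hold=33.0891 ⇒ V=33.5411 exercise | (k=6,j=3): S=69.9300, K−S=12.5500, hold=12.7023 ⇒ V=12.7023 continue | (k=6,j=4): S=99.9247, K−S=0.0000, hold=0.0000 ⇒ V=0.0000 continue | (k=6,j=5): S=142.7849, K−S=0.0000, hold=0.0000 ⇒ V=0.0000 continue | (k=6,j=6): S=204.0290, K−S=0.0000, hold=0.0000 ⇒ V=0.0000 continue  boundary S*=48.9389
step 5: (k=5,j=0): S=28.6510, K−S=53.8290, hold=53.2900 ⇒ V=53.8290 exercise | (k=5,j=1): S=40.9401, K−S=41.5399, hold=41.0535 ⇒ V=41.5399 exercise | (k=5,j=2): S=58.5004, K−S=23.9796, hold=23.6390 ⇒ V=23.9796 exercise | (k=5,j=3): S=83.5927, K−S=0.0000, hold=6.7286 ⇒ V=6.7286 continue | (k=5,j=4): S=119.4477, K−S=0.0000, hold=0.0000 ⇒ V=0.0000 continue | (k=5,j=5): S=170.6818, K−S=0.0000, hold=0.0000 ⇒ V=0.0000 continue  boundary S*=58.5004
step 4: (k=4,j=0): S=34.2487, K−S=48.2313, hold=47.7162 ⇒ V=48.2313 exercise | (k=4,j=1): S=48.9389, K−S=33.5411, hold=33.0891 ⇒ V=33.5411 exercise | (k=4,j=2): S=69.9300, K−S=12.5500, hold=15.8127 ⇒ V=15.8127 continue | (k=4,j=3): S=99.9247, K−S=0.0000, hold=3.5642 ⇒ V=3.5642 continue | (k=4,j=4): S=142.7849, K−S=0.0000, hold=0.0000 ⇒ V=0.0000 continue  boundary S*=48.9389
step 3: (k=3,j=0): S=40.9401, K−S=41.5399, hold=41.0535 ⇒ V=41.5399 exercise | (k=3,j=1): S=58.5004, K−S=23.9796, hold=25.0768 ⇒ V=25.0768 continue | (k=3,j=2): S=83.5927, K−S=0.0000, hold=10.0238 ⇒ V=10.0238 continue | (k=3,j=3): S=119.4477, K−S=0.0000, hold=1.8880 ⇒ V=1.8880 continue  boundary S*=40.9401
step 2: (k=2,j=0): S=48.9389, K−S=33.5411, hold=33.5963 ⇒ V=33.5963 continue | (k=2,j=1): S=69.9300, K−S=12.5500, hold=17.9171 ⇒ V=17.9171 continue | (k=2,j=2): S=99.9247, K−S=0.0000, hold=6.1825 ⇒ V=6.1825 continue  boundary S*=-
step 1: (k=1,j=0): S=58.5004, K−S=23.9796, hold=26.0788 ⇒ V=26.0788 continue | (k=1,j=1): S=83.5927, K−S=0.0000, hold=12.3489 ⇒ V=12.3489 continue  boundary S*=-
step 0: (k=0,j=0): S=69.9300, K−S=12.5500, hold=19.5227 ⇒ V=19.5227 continue  boundary S*=-

price = 19.5227
boundary = - - - 40.9401 48.9389 58.5004 48.9389
tree:
19.5227
26.0788 12.3489
33.5963 17.9171 6.1825
41.5399 25.0768 10.0238 1.8880
48.2313 33.5411 15.8127 3.5642 0.0000
53.8290 41.5399 23.9796 6.7286 0.0000 0.0000
58.5118 48.2313 33.5411 12.7023 0.0000 0.0000 0.0000
62.4293 53.8290 41.5399 23.9796 0.0000 0.0000 0.0000 0.0000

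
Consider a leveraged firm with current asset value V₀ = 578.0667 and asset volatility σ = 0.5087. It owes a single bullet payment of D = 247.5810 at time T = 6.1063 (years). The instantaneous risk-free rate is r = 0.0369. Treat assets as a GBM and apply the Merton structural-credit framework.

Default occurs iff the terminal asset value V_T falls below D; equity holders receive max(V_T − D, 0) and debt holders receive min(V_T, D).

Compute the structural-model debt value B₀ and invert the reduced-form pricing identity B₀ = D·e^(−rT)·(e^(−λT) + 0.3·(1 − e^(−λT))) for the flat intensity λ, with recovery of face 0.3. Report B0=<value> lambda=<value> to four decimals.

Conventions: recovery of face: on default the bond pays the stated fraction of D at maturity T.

Equity is a call on the firm's assets struck at D = 247.5810:
d₁ = [ln(V₀/D) + (r + σ²/2)T] / (σ√T)
   = [ln(578.0667/247.5810) + (0.0369 + 0.5·0.5087²)·6.1063] / (0.5087·√6.1063)
   = [0.847951 + 1.015403] / 1.257045 = 1.482330
d₂ = d₁ − σ√T = 1.482330 − 1.257045 = 0.225285
N(d₁) = 0.930874,  N(d₂) = 0.589121,  e^(−rT) = 0.798259
E₀ = V₀·N(d₁) − D·e^(−rT)·N(d₂)
   = 578.0667·0.930874 − 247.5810·0.798259·0.589121 = 421.676903
B₀ = V₀ − E₀ = 578.0667 − 421.676903 = 156.389797
e^(−λT) = (B₀·e^(rT)/D − 0.3)/(1 − 0.3) = (156.3898·1.252727/247.5810 − 0.3)/0.7 = 0.70187341
λ = −ln(0.70187341)/6.1063 = 0.057973

B0=156.3898 lambda=0.0580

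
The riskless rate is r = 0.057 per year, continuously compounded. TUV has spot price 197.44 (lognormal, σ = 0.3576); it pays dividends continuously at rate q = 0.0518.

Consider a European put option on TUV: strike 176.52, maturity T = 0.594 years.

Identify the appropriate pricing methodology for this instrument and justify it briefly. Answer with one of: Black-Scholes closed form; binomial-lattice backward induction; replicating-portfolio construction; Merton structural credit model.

Key observation: a European-exercise option on TUV struck at 176.52 — a GBM underlying with constant parameters — admits an analytic price: the data contain no early exercise, no discrete tree, no debt structure.

framework: Black-Scholes closed form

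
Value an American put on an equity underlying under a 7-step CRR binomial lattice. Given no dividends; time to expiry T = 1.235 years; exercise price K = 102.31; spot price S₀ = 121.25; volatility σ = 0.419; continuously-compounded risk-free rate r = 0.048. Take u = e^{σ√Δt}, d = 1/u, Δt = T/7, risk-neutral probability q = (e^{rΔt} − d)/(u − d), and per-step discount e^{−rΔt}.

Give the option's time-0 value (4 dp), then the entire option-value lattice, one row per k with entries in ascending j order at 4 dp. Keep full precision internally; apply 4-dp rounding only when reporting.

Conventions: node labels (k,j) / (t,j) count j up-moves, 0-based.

Δt=0.17643  u=1.19243  d=0.83862  q=0.48015  discount=0.99157
step 7 (expiry): payoffs max(K−S,0) = 66.9389 52.0161 30.7975 0.6270 0.0000 0.0000 0.0000 0.0000
k=6: (k=6,j=0): S=42.1776, K−S=60.1324, hold=59.2696 ⇒ V=60.1324 exercise | (k=6,j=1): S=59.9720, K−S=42.3380, hold=41.4753 ⇒ V=42.3380 exercise | (k=6,j=2): S=85.2737, K−S=17.0363, hold=16.1735 ⇒ V=17.0363 exercise | (k=6,j=3): S=121.2500, K−S=0.0000, hold=0.3232 ⇒ V=0.3232 continue | (k=6,j=4): S=172.4044, K−S=0.0000, hold=0.0000 ⇒ V=0.0000 continue | (k=6,j=5): S=245.1405, K−S=0.0000, hold=0.0000 ⇒ V=0.0000 continue | (k=6,j=6): S=348.5634, K−S=0.0000, hold=0.0000 ⇒ V=0.0000 continue
k=5: (k=5,j=0): S=50.2939, K−S=52.0161, hold=51.1534 ⇒ V=52.0161 exercise | (k=5,j=1): S=71.5125, K−S=30.7975, hold=29.9348 ⇒ V=30.7975 exercise | (k=5,j=2): S=101.6830, K−S=0.6270, hold=8.9355 ⇒ V=8.9355 continue | (k=5,j=3): S=144.5823, K−S=0.0000, hold=0.1666 ⇒ V=0.1666 continue | (k=5,j=4): S=205.5804, K−S=0.0000, hold=0.0000 ⇒ V=0.0000 continue | (k=5,j=5): S=292.3132, K−S=0.0000, hold=0.0000 ⇒ V=0.0000 continue
k=4: (k=4,j=0): S=59.9720, K−S=42.3380, hold=41.4753 ⇒ V=42.3380 exercise | (k=4,j=1): S=85.2737, K−S=17.0363, hold=20.1292 ⇒ V=20.1292 continue | (k=4,j=2): S=121.2500, K−S=0.0000, hold=4.6852 ⇒ V=4.6852 continue | (k=4,j=3): S=172.4044, K−S=0.0000, hold=0.0859 ⇒ V=0.0859 continue | (k=4,j=4): S=245.1405, K−S=0.0000, hold=0.0000 ⇒ V=0.0000 continue
k=3: (k=3,j=0): S=71.5125, K−S=30.7975, hold=31.4073 ⇒ V=31.4073 continue | (k=3,j=1): S=101.6830, K−S=0.6270, hold=12.6066 ⇒ V=12.6066 continue | (k=3,j=2): S=144.5823, K−S=0.0000, hold=2.4560 ⇒ V=2.4560 continue | (k=3,j=3): S=205.5804, K−S=0.0000, hold=0.0443 ⇒ V=0.0443 continue
k=2: (k=2,j=0): S=85.2737, K−S=17.0363, hold=22.1914 ⇒ V=22.1914 continue | (k=2,j=1): S=121.2500, K−S=0.0000, hold=7.6675 ⇒ V=7.6675 continue | (k=2,j=2): S=172.4044, K−S=0.0000, hold=1.2870 ⇒ V=1.2870 continue
k=1: (k=1,j=0): S=101.6830, K−S=0.6270, hold=15.0894 ⇒ V=15.0894 continue | (k=1,j=1): S=144.5823, K−S=0.0000, hold=4.5651 ⇒ V=4.5651 continue
k=0: (k=0,j=0): S=121.2500, K−S=0.0000, hold=9.9515 ⇒ V=9.9515 continue

price = 9.9515
tree:
9.9515
15.0894 4.5651
22.1914 7.6675 1.2870
31.4073 12.6066 2.4560 0.0443
42.3380 20.1292 4.6852 0.0859 0.0000
52.0161 30.7975 8.9355 0.1666 0.0000 0.0000
60.1324 42.3380 17.0363 0.3232 0.0000 0.0000 0.0000
66.9389 52.0161 30.7975 0.6270 0.0000 0.0000 0.0000 0.0000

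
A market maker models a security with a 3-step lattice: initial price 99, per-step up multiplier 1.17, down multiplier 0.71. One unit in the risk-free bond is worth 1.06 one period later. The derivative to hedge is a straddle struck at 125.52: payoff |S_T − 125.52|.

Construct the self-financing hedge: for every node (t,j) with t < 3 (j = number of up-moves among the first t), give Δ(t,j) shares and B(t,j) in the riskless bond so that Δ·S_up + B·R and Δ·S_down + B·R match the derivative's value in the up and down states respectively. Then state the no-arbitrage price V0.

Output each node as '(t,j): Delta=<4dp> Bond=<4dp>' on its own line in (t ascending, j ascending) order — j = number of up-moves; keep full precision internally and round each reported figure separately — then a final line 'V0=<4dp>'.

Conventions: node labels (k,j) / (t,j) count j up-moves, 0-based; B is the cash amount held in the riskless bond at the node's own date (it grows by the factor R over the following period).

Under the risk-neutral measure, an up-move has probability p* = (R−d)/(u−d) = 0.7609 and values discount at R = 1.06.
Expiry values: V(3,0)=90.0868, V(3,1)=67.1301, V(3,2)=29.3000, V(3,3)=33.0397
(2,0): S=49.9059. Δ = (V_up−V_dn)/(S_up−S_dn) = (67.1301−90.0868)/(58.3899−35.4332) = -1.0000. V = [p*·67.1301 + (1−p*)·90.0868]/1.06 = 68.5092. B = V − Δ·S = 118.4151.
(2,1): S=82.2393. Δ = (V_up−V_dn)/(S_up−S_dn) = (29.3000−67.1301)/(96.2200−58.3899) = -1.0000. V = [p*·29.3000 + (1−p*)·67.1301]/1.06 = 36.1758. B = V − Δ·S = 118.4151.
(2,2): S=135.5211. Δ = (V_up−V_dn)/(S_up−S_dn) = (33.0397−29.3000)/(158.5597−96.2200) = 0.0600. V = [p*·33.0397 + (1−p*)·29.3000]/1.06 = 30.3259. B = V − Δ·S = 22.1962.
(1,0): S=70.2900. Δ = (V_up−V_dn)/(S_up−S_dn) = (36.1758−68.5092)/(82.2393−49.9059) = -1.0000. V = [p*·36.1758 + (1−p*)·68.5092]/1.06 = 41.4224. B = V − Δ·S = 111.7124.
(1,1): S=115.8300. Δ = (V_up−V_dn)/(S_up−S_dn) = (30.3259−36.1758)/(135.5211−82.2393) = -0.1098. V = [p*·30.3259 + (1−p*)·36.1758]/1.06 = 29.9290. B = V − Δ·S = 42.6463.
(0,0): S=99.0000. Δ = (V_up−V_dn)/(S_up−S_dn) = (29.9290−41.4224)/(115.8300−70.2900) = -0.2524. V = [p*·29.9290 + (1−p*)·41.4224]/1.06 = 30.8278. B = V − Δ·S = 55.8133.
Check: Δ(0,0)·S0 + B(0,0) = 30.8278 = V0.

(0,0): Delta=-0.2524 Bond=55.8133
(1,0): Delta=-1.0000 Bond=111.7124
(1,1): Delta=-0.1098 Bond=42.6463
(2,0): Delta=-1.0000 Bond=118.4151
(2,1): Delta=-1.0000 Bond=118.4151
(2,2): Delta=0.0600 Bond=22.1962
V0=30.8278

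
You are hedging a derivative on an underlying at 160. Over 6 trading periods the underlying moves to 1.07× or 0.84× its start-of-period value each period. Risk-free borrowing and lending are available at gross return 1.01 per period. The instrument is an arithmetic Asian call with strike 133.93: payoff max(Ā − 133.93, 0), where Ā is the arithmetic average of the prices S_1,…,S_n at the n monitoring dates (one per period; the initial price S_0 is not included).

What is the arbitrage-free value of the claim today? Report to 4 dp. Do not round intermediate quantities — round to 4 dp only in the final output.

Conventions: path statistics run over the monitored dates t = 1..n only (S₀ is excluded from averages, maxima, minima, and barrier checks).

price = 31.4246

Under the martingale measure an up-move has probability p* = 0.7391; value the claim as the probability-weighted average of per-path payoffs, discounted 6 periods at R = 1.01.
Enumerate all 2^6 = 64 price paths (U = up ×1.07, D = down ×0.84); each path with k up-moves has probability p*^k·(1−p*)^(6−k).
DDDDDD: Ā=90.8183, payoff=0.0000, prob=0.000315
UDDDDD: Ā=115.6852, payoff=0.0000, prob=0.000893
DUDDDD: Ā=109.5519, payoff=0.0000, prob=0.000893
UUDDDD: Ā=139.5482, payoff=5.6182, prob=0.002530
DDUDDD: Ā=104.3999, payoff=0.0000, prob=0.000893
UDUDDD: Ā=132.9855, payoff=0.0000, prob=0.002530
DUUDDD: Ā=126.8522, payoff=0.0000, prob=0.002530
UUUDDD: Ā=161.5855, payoff=27.6555, prob=0.007169
DDDUDD: Ā=100.0722, payoff=0.0000, prob=0.000893
UDDUDD: Ā=127.4729, payoff=0.0000, prob=0.002530
DUDUDD: Ā=121.3396, payoff=0.0000, prob=0.002530
UUDUDD: Ā=154.5635, payoff=20.6335, prob=0.007169
DDUUDD: Ā=116.1876, payoff=0.0000, prob=0.002530
UDUUDD: Ā=148.0008, payoff=14.0708, prob=0.007169
DUUUDD: Ā=141.8675, payoff=7.9375, prob=0.007169
UUUUDD: Ā=180.7121, payoff=46.7821, prob=0.020311
DDDDUD: Ā=96.4369, payoff=0.0000, prob=0.000893
UDDDUD: Ā=122.8423, payoff=0.0000, prob=0.002530
DUDDUD: Ā=116.7089, payoff=0.0000, prob=0.002530
UUDDUD: Ā=148.6650, payoff=14.7350, prob=0.007169
DDUDUD: Ā=111.5569, payoff=0.0000, prob=0.002530
UDUDUD: Ā=142.1023, payoff=8.1723, prob=0.007169
DUUDUD: Ā=135.9690, payoff=2.0390, prob=0.007169
UUUDUD: Ā=173.1985, payoff=39.2685, prob=0.020311
DDDUUD: Ā=107.2293, payoff=0.0000, prob=0.002530
UDDUUD: Ā=136.5896, payoff=2.6596, prob=0.007169
DUDUUD: Ā=130.4563, payoff=0.0000, prob=0.007169
UUDUUD: Ā=166.1765, payoff=32.2465, prob=0.020311
DDUUUD: Ā=125.3043, payoff=0.0000, prob=0.007169
UDUUUD: Ā=159.6138, payoff=25.6838, prob=0.020311
DUUUUD: Ā=153.4805, payoff=19.5505, prob=0.020311
UUUUUD: Ā=195.5049, payoff=61.5749, prob=0.057548
DDDDDU: Ā=93.3833, payoff=0.0000, prob=0.000893
UDDDDU: Ā=118.9525, payoff=0.0000, prob=0.002530
DUDDDU: Ā=112.8192, payoff=0.0000, prob=0.002530
UUDDDU: Ā=143.7102, payoff=9.7802, prob=0.007169
DDUDDU: Ā=107.6672, payoff=0.0000, prob=0.002530
UDUDDU: Ā=137.1475, payoff=3.2175, prob=0.007169
DUUDDU: Ā=131.0142, payoff=0.0000, prob=0.007169
UUUDDU: Ā=166.8871, payoff=32.9571, prob=0.020311
DDDUDU: Ā=103.3395, payoff=0.0000, prob=0.002530
UDDUDU: Ā=131.6349, payoff=0.0000, prob=0.007169
DUDUDU: Ā=125.5016, payoff=0.0000, prob=0.007169
UUDUDU: Ā=159.8651, payoff=25.9351, prob=0.020311
DDUUDU: Ā=120.3496, payoff=0.0000, prob=0.007169
UDUUDU: Ā=153.3024, payoff=19.3724, prob=0.020311
DUUUDU: Ā=147.1691, payoff=13.2391, prob=0.020311
UUUUDU: Ā=187.4654, payoff=53.5354, prob=0.057548
DDDDUU: Ā=99.7043, payoff=0.0000, prob=0.002530
UDDDUU: Ā=127.0043, payoff=0.0000, prob=0.007169
DUDDUU: Ā=120.8709, payoff=0.0000, prob=0.007169
UUDDUU: Ā=153.9665, payoff=20.0365, prob=0.020311
DDUDUU: Ā=115.7189, payoff=0.0000, prob=0.007169
UDUDUU: Ā=147.4039, payoff=13.4739, prob=0.020311
DUUDUU: Ā=141.2705, payoff=7.3405, prob=0.020311
UUUDUU: Ā=179.9518, payoff=46.0218, prob=0.057548
DDDUUU: Ā=111.3913, payoff=0.0000, prob=0.007169
UDDUUU: Ā=141.8912, payoff=7.9612, prob=0.020311
DUDUUU: Ā=135.7579, payoff=1.8279, prob=0.020311
UUDUUU: Ā=172.9297, payoff=38.9997, prob=0.057548
DDUUUU: Ā=130.6059, payoff=0.0000, prob=0.020311
UDUUUU: Ā=166.3670, payoff=32.4370, prob=0.057548
DUUUUU: Ā=160.2337, payoff=26.3037, prob=0.057548
UUUUUU: Ā=204.1072, payoff=70.1772, prob=0.163052
Price = Σ prob·payoff / R^6 = 33.357880 / 1.061520 = 31.4246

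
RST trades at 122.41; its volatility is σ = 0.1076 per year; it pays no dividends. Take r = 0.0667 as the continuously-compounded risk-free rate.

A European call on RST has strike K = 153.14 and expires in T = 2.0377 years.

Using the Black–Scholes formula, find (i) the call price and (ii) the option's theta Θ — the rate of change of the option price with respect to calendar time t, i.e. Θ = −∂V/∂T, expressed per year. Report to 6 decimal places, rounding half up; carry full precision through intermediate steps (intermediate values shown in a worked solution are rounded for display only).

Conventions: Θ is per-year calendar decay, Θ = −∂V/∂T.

σ√T = 0.1076·√2.0377 = 0.153597
d₁ = (ln(S/K) + (r+σ²/2)T) / (σ√T) = (ln(122.41/153.14) + (0.0667+0.1076²/2)·2.0377) / 0.153597 = (-0.223976 + 0.147711) / 0.153597 = -0.496533
d₂ = d₁ − σ√T = -0.496533 − 0.153597 = -0.650130
e^{−rT} = 0.872917
N(d₁) = 0.309759,  N(d₂) = 0.257804
Call price V = S·N(d₁) − K·e^{−rT}·N(d₂) = 37.917636 − 34.462895 = 3.454741
φ(d₁) = (1/√(2π))·e^{−d₁²/2} = 0.352674
Θ = −S·φ(d₁)·σ/(2√T) − r·K·e^{−rT}·N(d₂) = −1.627056 − 2.298675 = -3.925731

price = 3.454741
Θ = -3.925731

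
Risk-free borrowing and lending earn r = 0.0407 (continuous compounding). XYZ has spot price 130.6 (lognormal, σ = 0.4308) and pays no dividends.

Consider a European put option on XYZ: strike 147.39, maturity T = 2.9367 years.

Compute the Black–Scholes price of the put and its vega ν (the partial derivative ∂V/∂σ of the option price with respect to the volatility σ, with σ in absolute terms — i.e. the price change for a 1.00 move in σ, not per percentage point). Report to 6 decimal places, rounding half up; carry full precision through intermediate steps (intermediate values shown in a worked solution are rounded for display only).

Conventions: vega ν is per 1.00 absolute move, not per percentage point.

σ√T = 0.4308·√2.9367 = 0.738253
d₁ = (ln(S/K) + (r+σ²/2)T) / (σ√T) = (ln(130.6/147.39) + (0.0407+0.4308²/2)·2.9367) / 0.738253 = (-0.120943 + 0.392033) / 0.738253 = 0.367204
d₂ = d₁ − σ√T = 0.367204 − 0.738253 = -0.371049
e^{−rT} = 0.887343
N(−d₁) = 0.356733,  N(−d₂) = 0.644700
Put price V = K·e^{−rT}·N(−d₂) − S·N(−d₁) = 84.317340 − 46.589370 = 37.727969
φ(d₁) = (1/√(2π))·e^{−d₁²/2} = 0.372932
ν = S·φ(d₁)·√T = 83.464754

price = 37.727969
ν = 83.464754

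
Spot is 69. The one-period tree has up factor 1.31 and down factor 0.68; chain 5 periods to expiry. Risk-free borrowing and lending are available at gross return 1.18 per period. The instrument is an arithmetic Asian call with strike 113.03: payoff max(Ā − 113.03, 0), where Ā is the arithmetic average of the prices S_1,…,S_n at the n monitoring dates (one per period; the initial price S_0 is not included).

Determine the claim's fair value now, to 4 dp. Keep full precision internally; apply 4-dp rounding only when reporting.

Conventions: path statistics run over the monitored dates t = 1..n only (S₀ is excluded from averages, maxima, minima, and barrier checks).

Set p* = 0.7937 (from d < R < u); the path-dependent value is the discounted p*-expectation over all price paths.
Enumerate all 2^5 = 32 price paths (U = up ×1.31, D = down ×0.68); each path with k up-moves has probability p*^k·(1−p*)^(5−k).
DDDDD: Ā=25.0613, payoff=0.0000, prob=0.000374
UDDDD: Ā=48.2799, payoff=0.0000, prob=0.001439
DUDDD: Ā=39.5859, payoff=0.0000, prob=0.001439
UUDDD: Ā=76.2611, payoff=0.0000, prob=0.005534
DDUDD: Ā=33.6740, payoff=0.0000, prob=0.001439
UDUDD: Ā=64.8720, payoff=0.0000, prob=0.005534
DUUDD: Ā=56.1780, payoff=0.0000, prob=0.005534
UUUDD: Ā=108.2253, payoff=0.0000, prob=0.021286
DDDUD: Ā=29.6539, payoff=0.0000, prob=0.001439
UDDUD: Ā=57.1274, payoff=0.0000, prob=0.005534
DUDUD: Ā=48.4334, payoff=0.0000, prob=0.005534
UUDUD: Ā=93.3055, payoff=0.0000, prob=0.021286
DDUUD: Ā=42.5215, payoff=0.0000, prob=0.005534
UDUUD: Ā=81.9163, payoff=0.0000, prob=0.021286
DUUUD: Ā=73.2223, payoff=0.0000, prob=0.021286
UUUUD: Ā=141.0607, payoff=28.0307, prob=0.081869
DDDDU: Ā=26.9202, payoff=0.0000, prob=0.001439
UDDDU: Ā=51.8610, payoff=0.0000, prob=0.005534
DUDDU: Ā=43.1670, payoff=0.0000, prob=0.005534
UUDDU: Ā=83.1600, payoff=0.0000, prob=0.021286
DDUDU: Ā=37.2551, payoff=0.0000, prob=0.005534
UDUDU: Ā=71.7709, payoff=0.0000, prob=0.021286
DUUDU: Ā=63.0769, payoff=0.0000, prob=0.021286
UUUDU: Ā=121.5158, payoff=8.4858, prob=0.081869
DDDUU: Ā=33.2350, payoff=0.0000, prob=0.005534
UDDUU: Ā=64.0263, payoff=0.0000, prob=0.021286
DUDUU: Ā=55.3323, payoff=0.0000, prob=0.021286
UUDUU: Ā=106.5960, payoff=0.0000, prob=0.081869
DDUUU: Ā=49.4204, payoff=0.0000, prob=0.021286
UDUUU: Ā=95.2069, payoff=0.0000, prob=0.081869
DUUUU: Ā=86.5129, payoff=0.0000, prob=0.081869
UUUUU: Ā=166.6645, payoff=53.6345, prob=0.314882
Price = Σ prob·payoff / R^5 = 19.878100 / 2.287758 = 8.6889

price = 8.6889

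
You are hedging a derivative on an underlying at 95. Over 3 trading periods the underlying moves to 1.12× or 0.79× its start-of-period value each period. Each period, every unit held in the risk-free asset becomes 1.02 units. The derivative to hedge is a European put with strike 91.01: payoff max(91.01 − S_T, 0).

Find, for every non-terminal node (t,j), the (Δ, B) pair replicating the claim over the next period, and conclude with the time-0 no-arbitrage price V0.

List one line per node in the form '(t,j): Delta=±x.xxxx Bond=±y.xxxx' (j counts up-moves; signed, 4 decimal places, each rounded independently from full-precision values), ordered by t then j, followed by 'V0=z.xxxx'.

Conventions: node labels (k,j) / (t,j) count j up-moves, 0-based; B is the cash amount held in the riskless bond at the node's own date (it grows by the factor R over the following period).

(0,0): Delta=-0.3737 Bond=41.1159
(1,0): Delta=-0.9136 Bond=82.4520
(1,1): Delta=-0.2082 Bond=24.3235
(2,0): Delta=-1.0000 Bond=89.2255
(2,1): Delta=-0.8871 Bond=81.8730
(2,2): Delta=0.0000 Bond=0.0000
V0=5.6101

Arbitrage-free pricing uses the up-move probability p* = (R−d)/(u−d) = 0.6970, discounting each step at R = 1.02.
At maturity the claim pays: V(3,0)=44.1713, V(3,1)=24.6058, V(3,2)=0.0000, V(3,3)=0.0000
Node (2,0) S=59.2895: V=(p*·24.6058+(1−p*)·44.1713)/1.02=29.9360; Δ=(24.6058−44.1713)/(66.4042−46.8387)=-1.0000; B=V−Δ·S=89.2255
Node (2,1) S=84.0560: V=(p*·0.0000+(1−p*)·24.6058)/1.02=7.3101; Δ=(0.0000−24.6058)/(94.1427−66.4042)=-0.8871; B=V−Δ·S=81.8730
Node (2,2) S=119.1680: V=(p*·0.0000+(1−p*)·0.0000)/1.02=0.0000; Δ=(0.0000−0.0000)/(133.4682−94.1427)=0.0000; B=V−Δ·S=0.0000
Node (1,0) S=75.0500: V=(p*·7.3101+(1−p*)·29.9360)/1.02=13.8886; Δ=(7.3101−29.9360)/(84.0560−59.2895)=-0.9136; B=V−Δ·S=82.4520
Node (1,1) S=106.4000: V=(p*·0.0000+(1−p*)·7.3101)/1.02=2.1717; Δ=(0.0000−7.3101)/(119.1680−84.0560)=-0.2082; B=V−Δ·S=24.3235
Node (0,0) S=95.0000: V=(p*·2.1717+(1−p*)·13.8886)/1.02=5.6101; Δ=(2.1717−13.8886)/(106.4000−75.0500)=-0.3737; B=V−Δ·S=41.1159
As a check, the time-0 holding Δ(0,0)·S0 + B(0,0) comes to 5.6101 — exactly V0.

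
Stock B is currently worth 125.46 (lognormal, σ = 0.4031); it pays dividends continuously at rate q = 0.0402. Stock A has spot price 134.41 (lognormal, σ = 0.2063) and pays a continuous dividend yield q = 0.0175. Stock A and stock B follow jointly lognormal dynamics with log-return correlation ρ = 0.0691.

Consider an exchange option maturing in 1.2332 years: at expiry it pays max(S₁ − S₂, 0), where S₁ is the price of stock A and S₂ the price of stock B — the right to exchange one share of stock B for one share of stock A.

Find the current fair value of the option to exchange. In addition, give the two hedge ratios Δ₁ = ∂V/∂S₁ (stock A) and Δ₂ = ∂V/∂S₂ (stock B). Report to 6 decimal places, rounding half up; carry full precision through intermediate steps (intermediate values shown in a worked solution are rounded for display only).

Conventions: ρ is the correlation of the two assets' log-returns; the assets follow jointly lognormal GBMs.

σ_eff = √(σ₁² + σ₂² − 2ρσ₁σ₂) = √(0.2063² + 0.4031² − 2·0.0691·0.2063·0.4031) = 0.439951
d₁ = (ln(S₁/S₂) + (q₂ − q₁ + σ_eff²/2)T) / (σ_eff√T) = (ln(134.41/125.46) + (0.0402 − 0.0175 + 0.096778)·1.2332) / 0.488563 = 0.442621
d₂ = d₁ − σ_eff√T = 0.442621 − 0.488563 = -0.045942
N(d₁) = 0.670980,  N(d₂) = 0.481678
V = S₁·e^{−q₁T}·N(d₁) − S₂·e^{−q₂T}·N(d₂) = 88.260983 − 57.508540 = 30.752443
Key observation: pricing in stock B-units makes this a unit-strike call on the ratio S₁/S₂ — the risk-free rate cancels and cannot affect the value.
Δ₁ = e^{−q₁T}·N(d₁) = 0.656655;  Δ₂ = −e^{−q₂T}·N(d₂) = -0.458381

exchange price = 30.752443
Δ1 = 0.656655
Δ2 = -0.458381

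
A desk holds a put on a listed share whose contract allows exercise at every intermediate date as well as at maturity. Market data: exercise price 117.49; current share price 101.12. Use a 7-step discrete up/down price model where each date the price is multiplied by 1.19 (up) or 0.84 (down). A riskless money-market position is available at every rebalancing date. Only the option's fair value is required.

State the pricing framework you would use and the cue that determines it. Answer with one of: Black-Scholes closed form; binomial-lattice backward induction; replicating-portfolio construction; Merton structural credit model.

Key observation: the put (strike 117.49 on spot 101.12) is American-style on a 7-step discrete price model, so the early-exercise decision at every node requires stepwise backward valuation — a closed form cannot price the exercise right.

framework: binomial-lattice backward induction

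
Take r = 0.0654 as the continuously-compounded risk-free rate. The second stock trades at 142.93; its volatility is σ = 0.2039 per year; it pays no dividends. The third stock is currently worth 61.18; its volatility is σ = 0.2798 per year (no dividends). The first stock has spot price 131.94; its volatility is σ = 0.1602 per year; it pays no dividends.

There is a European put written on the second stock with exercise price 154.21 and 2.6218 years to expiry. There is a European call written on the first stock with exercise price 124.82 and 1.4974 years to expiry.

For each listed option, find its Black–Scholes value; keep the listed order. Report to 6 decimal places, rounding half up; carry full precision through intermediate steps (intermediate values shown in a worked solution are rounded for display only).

[the second stock put K=154.21]
σ√T = 0.2039·√2.6218 = 0.330154
d₁ = (ln(S/K) + (r+σ²/2)T) / (σ√T) = (ln(142.93/154.21) + (0.0654+0.2039²/2)·2.6218) / 0.330154 = (-0.075960 + 0.225967) / 0.330154 = 0.454352
d₂ = d₁ − σ√T = 0.454352 − 0.330154 = 0.124198
e^{−rT} = 0.842429
N(−d₁) = 0.324788,  N(−d₂) = 0.450579
price = K·e^{−rT}·N(−d₂) − S·N(−d₁) = 58.535207 − 46.421902 = 12.113305
[the first stock call K=124.82]
σ√T = 0.1602·√1.4974 = 0.196034
d₁ = (ln(S/K) + (r+σ²/2)T) / (σ√T) = (ln(131.94/124.82) + (0.0654+0.1602²/2)·1.4974) / 0.196034 = (0.055475 + 0.117145) / 0.196034 = 0.880557
d₂ = d₁ − σ√T = 0.880557 − 0.196034 = 0.684523
e^{−rT} = 0.906712
N(d₁) = 0.810721,  N(d₂) = 0.753178
price = S·N(d₁) − K·e^{−rT}·N(d₂) = 106.966567 − 85.241514 = 21.725053

price(the second stock put K=154.21) = 12.113305
price(the first stock call K=124.82) = 21.725053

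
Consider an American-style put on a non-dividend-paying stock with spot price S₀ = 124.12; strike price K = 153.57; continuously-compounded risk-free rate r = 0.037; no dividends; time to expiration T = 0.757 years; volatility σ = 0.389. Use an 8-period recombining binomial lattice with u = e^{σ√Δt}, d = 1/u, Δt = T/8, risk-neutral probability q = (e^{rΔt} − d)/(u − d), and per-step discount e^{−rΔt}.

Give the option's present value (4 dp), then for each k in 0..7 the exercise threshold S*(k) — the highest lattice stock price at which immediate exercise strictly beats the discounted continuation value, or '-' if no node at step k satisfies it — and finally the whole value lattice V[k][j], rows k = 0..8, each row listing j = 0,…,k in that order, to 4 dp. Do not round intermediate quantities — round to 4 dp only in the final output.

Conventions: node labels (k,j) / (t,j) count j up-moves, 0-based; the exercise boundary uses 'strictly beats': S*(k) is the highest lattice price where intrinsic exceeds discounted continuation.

Δt=0.09463, u=1.12711, d=0.88722, q=0.48474, disc=e^(-rΔt)=0.99650
k=8 terminal: V=max(K-S,0) → 105.9163 93.0313 76.6624 55.8675 29.4500 0.0000 0.0000 0.0000 0.0000
k=7: j=0 S=53.7112 intr=99.8588 cont=99.3220 V=99.8588[EX]; j=1 S=68.2341 intr=85.3359 cont=84.7992 V=85.3359[EX]; j=2 S=86.6837 intr=66.8863 cont=66.3496 V=66.8863[EX]; j=3 S=110.1219 intr=43.4481 cont=42.9114 V=43.4481[EX]; j=4 S=139.8975 intr=13.6725 cont=15.1214 V=15.1214[hold]; j=5 S=177.7240 intr=0.0000 cont=0.0000 V=0.0000[hold]; j=6 S=225.7783 intr=0.0000 cont=0.0000 V=0.0000[hold]; j=7 S=286.8260 intr=0.0000 cont=0.0000 V=0.0000[hold]  S*(7)=110.1219
k=6: j=0 S=60.5387 intr=93.0313 cont=92.4946 V=93.0313[EX]; j=1 S=76.9076 intr=76.6624 cont=76.1257 V=76.6624[EX]; j=2 S=97.7025 intr=55.8675 cont=55.3308 V=55.8675[EX]; j=3 S=124.1200 intr=29.4500 cont=29.6131 V=29.6131[hold]; j=4 S=157.6805 intr=0.0000 cont=7.7642 V=7.7642[hold]; j=5 S=200.3153 intr=0.0000 cont=0.0000 V=0.0000[hold]; j=6 S=254.4781 intr=0.0000 cont=0.0000 V=0.0000[hold]  S*(6)=97.7025
k=5: j=0 S=68.2341 intr=85.3359 cont=84.7992 V=85.3359[EX]; j=1 S=86.6837 intr=66.8863 cont=66.3496 V=66.8863[EX]; j=2 S=110.1219 intr=43.4481 cont=42.9902 V=43.4481[EX]; j=3 S=139.8975 intr=13.6725 cont=18.9556 V=18.9556[hold]; j=4 S=177.7240 intr=0.0000 cont=3.9866 V=3.9866[hold]; j=5 S=225.7783 intr=0.0000 cont=0.0000 V=0.0000[hold]  S*(5)=110.1219
k=4: j=0 S=76.9076 intr=76.6624 cont=76.1257 V=76.6624[EX]; j=1 S=97.7025 intr=55.8675 cont=55.3308 V=55.8675[EX]; j=2 S=124.1200 intr=29.4500 cont=31.4652 V=31.4652[hold]; j=3 S=157.6805 intr=0.0000 cont=11.6586 V=11.6586[hold]; j=4 S=200.3153 intr=0.0000 cont=2.0470 V=2.0470[hold]  S*(4)=97.7025
k=3: j=0 S=86.6837 intr=66.8863 cont=66.3496 V=66.8863[EX]; j=1 S=110.1219 intr=43.4481 cont=43.8848 V=43.8848[hold]; j=2 S=139.8975 intr=13.6725 cont=21.7877 V=21.7877[hold]; j=3 S=177.7240 intr=0.0000 cont=6.9750 V=6.9750[hold]  S*(3)=86.6837
k=2: j=0 S=97.7025 intr=55.8675 cont=55.5418 V=55.8675[EX]; j=1 S=124.1200 intr=29.4500 cont=33.0575 V=33.0575[hold]; j=2 S=157.6805 intr=0.0000 cont=14.5564 V=14.5564[hold]  S*(2)=97.7025
k=1: j=0 S=110.1219 intr=43.4481 cont=44.6540 V=44.6540[hold]; j=1 S=139.8975 intr=13.6725 cont=24.0051 V=24.0051[hold]  S*(1)=-
k=0: j=0 S=124.1200 intr=29.4500 cont=34.5235 V=34.5235[hold]  S*(0)=-

price = 34.5235
boundary = - - 97.7025 86.6837 97.7025 110.1219 97.7025 110.1219
tree:
34.5235
44.6540 24.0051
55.8675 33.0575 14.5564
66.8863 43.8848 21.7877 6.9750
76.6624 55.8675 31.4652 11.6586 2.0470
85.3359 66.8863 43.4481 18.9556 3.9866 0.0000
93.0313 76.6624 55.8675 29.6131 7.7642 0.0000 0.0000
99.8588 85.3359 66.8863 43.4481 15.1214 0.0000 0.0000 0.0000
105.9163 93.0313 76.6624 55.8675 29.4500 0.0000 0.0000 0.0000 0.0000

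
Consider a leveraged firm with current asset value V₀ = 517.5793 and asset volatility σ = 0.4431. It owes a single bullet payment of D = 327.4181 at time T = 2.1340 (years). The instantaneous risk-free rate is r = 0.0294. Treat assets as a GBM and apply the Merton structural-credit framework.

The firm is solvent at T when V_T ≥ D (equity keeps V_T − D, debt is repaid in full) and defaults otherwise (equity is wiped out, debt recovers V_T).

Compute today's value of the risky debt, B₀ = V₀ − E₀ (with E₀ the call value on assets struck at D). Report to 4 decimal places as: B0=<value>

B0=277.6406

Equity is a call on the firm's assets struck at D = 327.4181:
d₁ = [ln(V₀/D) + (r + σ²/2)T] / (σ√T)
   = [ln(517.5793/327.4181) + (0.0294 + 0.5·0.4431²)·2.1340] / (0.4431·√2.1340)
   = [0.457925 + 0.272232] / 0.647290 = 1.128021
d₂ = d₁ − σ√T = 1.128021 − 0.647290 = 0.480731
N(d₁) = 0.870344,  N(d₂) = 0.684646,  e^(−rT) = 0.939188
E₀ = V₀·N(d₁) − D·e^(−rT)·N(d₂)
   = 517.5793·0.870344 − 327.4181·0.939188·0.684646 = 239.938705
B₀ = V₀ − E₀ = 517.5793 − 239.938705 = 277.640595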